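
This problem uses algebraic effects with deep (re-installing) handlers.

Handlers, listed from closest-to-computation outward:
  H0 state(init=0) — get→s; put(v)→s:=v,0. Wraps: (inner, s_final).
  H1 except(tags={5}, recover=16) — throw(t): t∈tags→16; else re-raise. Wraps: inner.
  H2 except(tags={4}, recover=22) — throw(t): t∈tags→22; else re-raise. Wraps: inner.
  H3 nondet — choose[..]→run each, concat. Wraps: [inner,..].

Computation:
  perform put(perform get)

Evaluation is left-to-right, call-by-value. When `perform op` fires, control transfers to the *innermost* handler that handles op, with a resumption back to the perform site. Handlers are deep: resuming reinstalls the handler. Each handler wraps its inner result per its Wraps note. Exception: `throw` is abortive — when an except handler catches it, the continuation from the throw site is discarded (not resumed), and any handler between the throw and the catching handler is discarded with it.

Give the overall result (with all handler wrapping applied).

Step-by-step:
get @ H0 ⇒ 0
put(0) @ H0 ⇒ s:=0
H0 returns (0, 0)
H1 returns (0, 0)
H2 returns (0, 0)
H3 returns [(0, 0)]
= [(0, 0)]

Answer: [(0, 0)]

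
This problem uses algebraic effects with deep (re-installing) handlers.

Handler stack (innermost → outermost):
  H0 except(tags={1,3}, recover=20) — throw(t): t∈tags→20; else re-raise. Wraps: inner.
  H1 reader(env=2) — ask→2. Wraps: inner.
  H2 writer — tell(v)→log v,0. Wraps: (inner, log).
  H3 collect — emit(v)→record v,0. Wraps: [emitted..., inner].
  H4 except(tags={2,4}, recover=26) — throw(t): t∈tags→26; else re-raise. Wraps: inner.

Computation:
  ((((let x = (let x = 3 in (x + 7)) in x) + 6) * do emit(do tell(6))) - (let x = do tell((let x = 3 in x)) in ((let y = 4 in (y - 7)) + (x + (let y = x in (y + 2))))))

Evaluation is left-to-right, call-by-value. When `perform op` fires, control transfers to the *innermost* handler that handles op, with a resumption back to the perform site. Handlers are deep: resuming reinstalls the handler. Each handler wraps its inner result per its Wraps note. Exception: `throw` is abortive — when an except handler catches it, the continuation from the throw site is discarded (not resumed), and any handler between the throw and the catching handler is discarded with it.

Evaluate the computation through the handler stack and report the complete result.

Answer: [0, (1, (6, 3))]

Step-by-step:
tell(6) @ H2 ⇒ log+=6
emit(0) @ H3 ⇒ out+=0
tell(3) @ H2 ⇒ log+=3
H0 returns 1
H1 returns 1
H2 returns (1, (6, 3))
H3 returns [0, (1, (6, 3))]
H4 returns [0, (1, (6, 3))]
= [0, (1, (6, 3))]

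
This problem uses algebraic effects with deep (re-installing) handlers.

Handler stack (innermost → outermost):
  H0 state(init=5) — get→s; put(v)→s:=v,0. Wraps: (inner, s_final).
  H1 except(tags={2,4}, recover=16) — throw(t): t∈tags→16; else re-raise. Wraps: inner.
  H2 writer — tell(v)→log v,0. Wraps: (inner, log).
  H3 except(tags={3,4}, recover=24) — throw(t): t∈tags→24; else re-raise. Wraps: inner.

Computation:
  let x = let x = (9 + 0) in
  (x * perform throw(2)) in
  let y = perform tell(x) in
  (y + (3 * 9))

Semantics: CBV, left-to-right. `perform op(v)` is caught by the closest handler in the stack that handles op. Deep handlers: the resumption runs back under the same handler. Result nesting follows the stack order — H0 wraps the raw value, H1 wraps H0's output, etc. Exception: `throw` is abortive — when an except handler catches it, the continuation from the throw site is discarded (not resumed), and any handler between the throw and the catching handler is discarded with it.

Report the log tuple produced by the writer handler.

Step-by-step:
throw(2) @ H1 caught ⇒ 16
H2 returns (16, ())
H3 returns (16, ())
= (16, ())

Answer: ()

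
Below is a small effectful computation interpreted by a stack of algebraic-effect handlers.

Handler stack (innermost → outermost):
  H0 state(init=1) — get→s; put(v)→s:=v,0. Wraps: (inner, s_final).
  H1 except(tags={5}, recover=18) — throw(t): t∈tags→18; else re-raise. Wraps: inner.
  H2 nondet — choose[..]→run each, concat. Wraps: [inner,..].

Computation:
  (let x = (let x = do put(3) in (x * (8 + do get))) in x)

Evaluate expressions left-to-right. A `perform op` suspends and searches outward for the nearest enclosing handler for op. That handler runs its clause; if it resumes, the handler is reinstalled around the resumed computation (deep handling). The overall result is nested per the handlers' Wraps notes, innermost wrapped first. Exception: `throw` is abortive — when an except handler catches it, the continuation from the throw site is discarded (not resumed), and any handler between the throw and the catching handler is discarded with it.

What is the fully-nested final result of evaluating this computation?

Answer: [(0, 3)]

Step-by-step:
put(3) @ H0 ⇒ s:=3
get @ H0 ⇒ 3
H0 returns (0, 3)
H1 returns (0, 3)
H2 returns [(0, 3)]
= [(0, 3)]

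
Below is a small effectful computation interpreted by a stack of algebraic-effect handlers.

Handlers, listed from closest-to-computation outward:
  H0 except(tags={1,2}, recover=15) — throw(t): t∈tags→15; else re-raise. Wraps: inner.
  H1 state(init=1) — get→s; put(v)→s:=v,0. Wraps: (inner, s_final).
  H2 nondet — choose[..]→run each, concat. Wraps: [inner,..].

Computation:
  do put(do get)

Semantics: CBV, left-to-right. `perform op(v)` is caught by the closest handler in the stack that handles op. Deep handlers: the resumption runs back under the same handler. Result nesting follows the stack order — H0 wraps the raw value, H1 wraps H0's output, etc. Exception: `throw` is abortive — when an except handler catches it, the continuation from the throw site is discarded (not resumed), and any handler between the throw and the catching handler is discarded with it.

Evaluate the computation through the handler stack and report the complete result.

Evaluation trace:
get @ H1 ⇒ 1
put(1) @ H1 ⇒ s:=1
H0 returns 0
H1 returns (0, 1)
H2 returns [(0, 1)]
= [(0, 1)]

Answer: [(0, 1)]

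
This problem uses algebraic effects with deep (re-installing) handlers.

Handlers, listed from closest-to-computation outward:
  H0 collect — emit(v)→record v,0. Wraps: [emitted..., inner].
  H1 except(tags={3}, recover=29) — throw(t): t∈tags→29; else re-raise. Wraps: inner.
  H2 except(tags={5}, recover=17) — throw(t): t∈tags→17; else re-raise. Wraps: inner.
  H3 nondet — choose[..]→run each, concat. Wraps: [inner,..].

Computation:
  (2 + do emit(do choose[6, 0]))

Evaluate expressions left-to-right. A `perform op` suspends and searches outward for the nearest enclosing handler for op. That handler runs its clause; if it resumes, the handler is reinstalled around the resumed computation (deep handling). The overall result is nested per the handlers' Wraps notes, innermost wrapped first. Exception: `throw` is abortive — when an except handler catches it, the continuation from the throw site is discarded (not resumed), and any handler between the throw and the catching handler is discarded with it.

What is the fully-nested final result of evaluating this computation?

Evaluation trace:
choose[6, 0] @ H3
  branch[0] choose=6:
    emit(6) @ H0 ⇒ out+=6
    H0 returns [6, 2]
    H1 returns [6, 2]
    H2 returns [6, 2]
    H3 returns [[6, 2]]
  branch[1] choose=0:
    emit(0) @ H0 ⇒ out+=0
    H0 returns [0, 2]
    H1 returns [0, 2]
    H2 returns [0, 2]
    H3 returns [[0, 2]]
= [[6, 2], [0, 2]]

Answer: [[6, 2], [0, 2]]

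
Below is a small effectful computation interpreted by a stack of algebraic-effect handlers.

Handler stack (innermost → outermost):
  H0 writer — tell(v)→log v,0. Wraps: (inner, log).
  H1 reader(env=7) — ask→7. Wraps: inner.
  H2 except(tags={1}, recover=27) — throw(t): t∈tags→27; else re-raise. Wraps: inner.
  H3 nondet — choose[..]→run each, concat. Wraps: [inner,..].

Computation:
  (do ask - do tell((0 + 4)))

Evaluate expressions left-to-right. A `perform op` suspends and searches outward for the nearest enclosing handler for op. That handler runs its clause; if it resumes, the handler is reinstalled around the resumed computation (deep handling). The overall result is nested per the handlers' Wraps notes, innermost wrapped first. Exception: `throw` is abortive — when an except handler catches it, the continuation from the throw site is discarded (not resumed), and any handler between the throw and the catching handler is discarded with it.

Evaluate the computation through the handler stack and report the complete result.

Step-by-step:
ask @ H1 ⇒ 7
tell(4) @ H0 ⇒ log+=4
H0 returns (7, (4))
H1 returns (7, (4))
H2 returns (7, (4))
H3 returns [(7, (4))]
= [(7, (4))]

Answer: [(7, (4))]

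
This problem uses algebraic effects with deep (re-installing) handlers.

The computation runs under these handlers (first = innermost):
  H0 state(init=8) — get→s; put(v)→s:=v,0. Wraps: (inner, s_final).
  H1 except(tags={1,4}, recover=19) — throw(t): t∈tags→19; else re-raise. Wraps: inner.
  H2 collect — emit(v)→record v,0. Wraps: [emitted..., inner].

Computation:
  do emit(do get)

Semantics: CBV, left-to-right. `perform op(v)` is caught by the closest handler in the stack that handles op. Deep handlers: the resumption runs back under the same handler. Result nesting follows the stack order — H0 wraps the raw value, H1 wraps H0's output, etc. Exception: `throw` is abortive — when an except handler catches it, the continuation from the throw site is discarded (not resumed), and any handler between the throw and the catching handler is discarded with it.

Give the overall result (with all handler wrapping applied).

Step-by-step:
get @ H0 ⇒ 8
emit(8) @ H2 ⇒ out+=8
H0 returns (0, 8)
H1 returns (0, 8)
H2 returns [8, (0, 8)]
= [8, (0, 8)]

Answer: [8, (0, 8)]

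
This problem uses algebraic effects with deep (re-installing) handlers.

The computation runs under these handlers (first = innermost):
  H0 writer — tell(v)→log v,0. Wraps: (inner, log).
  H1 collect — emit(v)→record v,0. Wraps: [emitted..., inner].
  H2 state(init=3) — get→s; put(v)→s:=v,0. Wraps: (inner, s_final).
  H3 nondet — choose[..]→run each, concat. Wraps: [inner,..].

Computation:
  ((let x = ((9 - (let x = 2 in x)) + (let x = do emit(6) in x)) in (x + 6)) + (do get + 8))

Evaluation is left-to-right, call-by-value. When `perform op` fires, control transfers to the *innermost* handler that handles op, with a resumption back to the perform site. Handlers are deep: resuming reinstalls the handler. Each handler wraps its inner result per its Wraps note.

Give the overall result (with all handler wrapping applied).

Working:
emit(6) @ H1 ⇒ out+=6
get @ H2 ⇒ 3
H0 returns (24, ())
H1 returns [6, (24, ())]
H2 returns ([6, (24, ())], 3)
H3 returns [([6, (24, ())], 3)]
= [([6, (24, ())], 3)]

Answer: [([6, (24, ())], 3)]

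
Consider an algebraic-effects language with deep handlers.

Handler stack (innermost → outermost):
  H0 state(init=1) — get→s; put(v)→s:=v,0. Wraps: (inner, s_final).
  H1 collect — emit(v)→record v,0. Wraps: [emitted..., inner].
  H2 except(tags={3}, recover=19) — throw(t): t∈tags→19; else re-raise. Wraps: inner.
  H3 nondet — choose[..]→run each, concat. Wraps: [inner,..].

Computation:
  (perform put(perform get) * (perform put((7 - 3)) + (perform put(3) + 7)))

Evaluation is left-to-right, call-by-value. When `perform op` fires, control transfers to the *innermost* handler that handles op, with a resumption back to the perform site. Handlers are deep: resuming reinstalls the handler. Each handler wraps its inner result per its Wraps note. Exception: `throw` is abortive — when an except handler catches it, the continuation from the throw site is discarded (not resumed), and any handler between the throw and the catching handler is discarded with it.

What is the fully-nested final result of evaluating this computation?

Answer: [[(0, 3)]]

Step-by-step:
get @ H0 ⇒ 1
put(1) @ H0 ⇒ s:=1
put(4) @ H0 ⇒ s:=4
put(3) @ H0 ⇒ s:=3
H0 returns (0, 3)
H1 returns [(0, 3)]
H2 returns [(0, 3)]
H3 returns [[(0, 3)]]
= [[(0, 3)]]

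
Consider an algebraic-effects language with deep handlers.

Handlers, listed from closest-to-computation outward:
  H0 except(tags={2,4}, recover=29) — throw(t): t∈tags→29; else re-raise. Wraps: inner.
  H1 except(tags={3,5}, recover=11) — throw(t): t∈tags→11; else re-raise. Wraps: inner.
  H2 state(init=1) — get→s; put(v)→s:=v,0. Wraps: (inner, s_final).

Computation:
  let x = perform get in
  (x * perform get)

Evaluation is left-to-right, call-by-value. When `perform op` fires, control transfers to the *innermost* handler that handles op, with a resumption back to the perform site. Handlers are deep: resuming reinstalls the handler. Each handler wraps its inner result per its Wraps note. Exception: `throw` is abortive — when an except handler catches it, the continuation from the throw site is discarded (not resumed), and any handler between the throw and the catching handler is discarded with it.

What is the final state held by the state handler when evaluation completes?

Answer: 1

Working:
get @ H2 ⇒ 1
get @ H2 ⇒ 1
H0 returns 1
H1 returns 1
H2 returns (1, 1)
= (1, 1)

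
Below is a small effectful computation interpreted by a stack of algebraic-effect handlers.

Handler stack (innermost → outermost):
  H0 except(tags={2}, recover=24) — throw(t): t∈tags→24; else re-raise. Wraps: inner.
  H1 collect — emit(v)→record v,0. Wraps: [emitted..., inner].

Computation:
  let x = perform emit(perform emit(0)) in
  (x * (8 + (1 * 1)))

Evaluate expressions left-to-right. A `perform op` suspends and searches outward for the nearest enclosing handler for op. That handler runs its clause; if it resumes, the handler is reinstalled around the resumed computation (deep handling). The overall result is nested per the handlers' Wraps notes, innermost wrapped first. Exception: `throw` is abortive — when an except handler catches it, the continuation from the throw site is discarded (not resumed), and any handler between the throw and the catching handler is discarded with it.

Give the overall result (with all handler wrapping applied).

Answer: [0, 0, 0]

Step-by-step:
emit(0) @ H1 ⇒ out+=0
emit(0) @ H1 ⇒ out+=0
H0 returns 0
H1 returns [0, 0, 0]
= [0, 0, 0]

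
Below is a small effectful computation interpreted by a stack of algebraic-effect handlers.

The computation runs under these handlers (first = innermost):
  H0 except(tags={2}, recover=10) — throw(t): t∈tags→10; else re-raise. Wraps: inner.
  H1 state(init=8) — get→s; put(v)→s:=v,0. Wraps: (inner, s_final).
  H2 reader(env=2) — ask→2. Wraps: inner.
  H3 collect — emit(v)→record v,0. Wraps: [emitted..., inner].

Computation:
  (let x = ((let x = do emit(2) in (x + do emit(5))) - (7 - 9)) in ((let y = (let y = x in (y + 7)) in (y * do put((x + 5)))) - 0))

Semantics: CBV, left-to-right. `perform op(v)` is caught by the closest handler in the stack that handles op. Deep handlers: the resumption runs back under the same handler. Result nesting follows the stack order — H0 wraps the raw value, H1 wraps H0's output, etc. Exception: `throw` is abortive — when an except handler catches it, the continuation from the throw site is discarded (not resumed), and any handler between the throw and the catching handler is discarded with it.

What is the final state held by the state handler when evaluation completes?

Step-by-step:
emit(2) @ H3 ⇒ out+=2
emit(5) @ H3 ⇒ out+=5
put(7) @ H1 ⇒ s:=7
H0 returns 0
H1 returns (0, 7)
H2 returns (0, 7)
H3 returns [2, 5, (0, 7)]
= [2, 5, (0, 7)]

Answer: 7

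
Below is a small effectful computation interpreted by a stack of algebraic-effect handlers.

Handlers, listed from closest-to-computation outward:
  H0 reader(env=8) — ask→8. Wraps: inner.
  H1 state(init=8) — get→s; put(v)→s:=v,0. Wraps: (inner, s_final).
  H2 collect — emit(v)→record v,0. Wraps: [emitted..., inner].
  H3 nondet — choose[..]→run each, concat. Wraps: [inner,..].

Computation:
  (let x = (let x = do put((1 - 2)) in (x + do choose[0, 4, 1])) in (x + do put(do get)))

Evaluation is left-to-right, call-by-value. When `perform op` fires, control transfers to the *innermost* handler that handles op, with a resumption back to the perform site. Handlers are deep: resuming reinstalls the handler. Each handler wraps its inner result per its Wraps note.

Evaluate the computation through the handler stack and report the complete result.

Answer: [[(0, -1)], [(4, -1)], [(1, -1)]]

Evaluation trace:
put(-1) @ H1 ⇒ s:=-1
choose[0, 4, 1] @ H3
  branch[0] choose=0:
    get @ H1 ⇒ -1
    put(-1) @ H1 ⇒ s:=-1
    H0 returns 0
    H1 returns (0, -1)
    H2 returns [(0, -1)]
    H3 returns [[(0, -1)]]
  branch[1] choose=4:
    get @ H1 ⇒ -1
    put(-1) @ H1 ⇒ s:=-1
    H0 returns 4
    H1 returns (4, -1)
    H2 returns [(4, -1)]
    H3 returns [[(4, -1)]]
  branch[2] choose=1:
    get @ H1 ⇒ -1
    put(-1) @ H1 ⇒ s:=-1
    H0 returns 1
    H1 returns (1, -1)
    H2 returns [(1, -1)]
    H3 returns [[(1, -1)]]
= [[(0, -1)], [(4, -1)], [(1, -1)]]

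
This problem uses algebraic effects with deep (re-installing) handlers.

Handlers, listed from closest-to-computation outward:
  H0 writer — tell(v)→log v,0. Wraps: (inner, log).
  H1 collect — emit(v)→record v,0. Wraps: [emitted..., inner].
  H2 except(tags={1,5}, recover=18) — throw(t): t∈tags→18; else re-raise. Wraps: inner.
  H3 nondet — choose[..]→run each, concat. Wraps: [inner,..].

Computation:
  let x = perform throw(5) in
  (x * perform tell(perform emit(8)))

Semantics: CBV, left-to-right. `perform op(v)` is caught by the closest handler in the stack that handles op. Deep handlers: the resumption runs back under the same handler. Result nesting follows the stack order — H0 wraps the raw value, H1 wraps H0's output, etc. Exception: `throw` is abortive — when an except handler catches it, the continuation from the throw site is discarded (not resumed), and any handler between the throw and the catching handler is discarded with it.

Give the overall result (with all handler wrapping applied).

Evaluation trace:
throw(5) @ H2 caught ⇒ 18
H3 returns [18]
= [18]

Answer: [18]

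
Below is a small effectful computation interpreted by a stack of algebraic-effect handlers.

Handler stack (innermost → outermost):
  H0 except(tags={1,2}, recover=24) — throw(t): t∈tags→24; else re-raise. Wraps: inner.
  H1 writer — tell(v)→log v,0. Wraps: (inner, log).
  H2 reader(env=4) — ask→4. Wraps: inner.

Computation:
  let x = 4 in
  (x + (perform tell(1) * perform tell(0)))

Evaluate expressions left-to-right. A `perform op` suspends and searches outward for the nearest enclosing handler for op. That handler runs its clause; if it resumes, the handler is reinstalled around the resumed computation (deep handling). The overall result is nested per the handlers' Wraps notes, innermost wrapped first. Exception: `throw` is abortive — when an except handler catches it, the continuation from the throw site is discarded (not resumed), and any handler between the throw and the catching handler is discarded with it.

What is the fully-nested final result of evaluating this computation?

Working:
tell(1) @ H1 ⇒ log+=1
tell(0) @ H1 ⇒ log+=0
H0 returns 4
H1 returns (4, (1, 0))
H2 returns (4, (1, 0))
= (4, (1, 0))

Answer: (4, (1, 0))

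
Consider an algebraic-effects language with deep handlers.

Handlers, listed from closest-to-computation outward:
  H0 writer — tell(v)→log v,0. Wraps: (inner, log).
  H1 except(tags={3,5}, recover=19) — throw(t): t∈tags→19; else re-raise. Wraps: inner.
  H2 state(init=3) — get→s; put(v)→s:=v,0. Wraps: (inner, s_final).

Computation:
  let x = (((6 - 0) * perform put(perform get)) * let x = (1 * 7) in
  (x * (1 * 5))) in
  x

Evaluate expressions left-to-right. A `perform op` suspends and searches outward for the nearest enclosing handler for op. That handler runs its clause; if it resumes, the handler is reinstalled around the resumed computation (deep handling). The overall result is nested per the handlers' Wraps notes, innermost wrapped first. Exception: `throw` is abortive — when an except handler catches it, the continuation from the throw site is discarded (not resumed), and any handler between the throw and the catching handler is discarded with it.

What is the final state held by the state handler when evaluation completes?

Answer: 3

Evaluation trace:
get @ H2 ⇒ 3
put(3) @ H2 ⇒ s:=3
H0 returns (0, ())
H1 returns (0, ())
H2 returns ((0, ()), 3)
= ((0, ()), 3)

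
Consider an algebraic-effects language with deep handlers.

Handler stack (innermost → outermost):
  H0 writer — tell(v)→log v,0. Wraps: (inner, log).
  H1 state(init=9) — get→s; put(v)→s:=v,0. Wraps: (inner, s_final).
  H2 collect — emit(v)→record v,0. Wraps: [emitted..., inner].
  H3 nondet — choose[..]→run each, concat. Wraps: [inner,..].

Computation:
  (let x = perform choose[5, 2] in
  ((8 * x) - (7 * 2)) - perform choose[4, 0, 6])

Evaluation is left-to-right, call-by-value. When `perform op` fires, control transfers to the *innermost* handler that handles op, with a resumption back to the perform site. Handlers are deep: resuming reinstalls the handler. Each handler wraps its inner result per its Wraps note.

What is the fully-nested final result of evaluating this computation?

Answer: [[((22, ()), 9)], [((26, ()), 9)], [((20, ()), 9)], [((-2, ()), 9)], [((2, ()), 9)], [((-4, ()), 9)]]

Working:
choose[5, 2] @ H3
  branch[0] choose=5:
    choose[4, 0, 6] @ H3
      branch[0] choose=4:
        H0 returns (22, ())
        H1 returns ((22, ()), 9)
        H2 returns [((22, ()), 9)]
        H3 returns [[((22, ()), 9)]]
      branch[1] choose=0:
        H0 returns (26, ())
        H1 returns ((26, ()), 9)
        H2 returns [((26, ()), 9)]
        H3 returns [[((26, ()), 9)]]
      branch[2] choose=6:
        H0 returns (20, ())
        H1 returns ((20, ()), 9)
        H2 returns [((20, ()), 9)]
        H3 returns [[((20, ()), 9)]]
  branch[1] choose=2:
    choose[4, 0, 6] @ H3
      branch[0] choose=4:
        H0 returns (-2, ())
        H1 returns ((-2, ()), 9)
        H2 returns [((-2, ()), 9)]
        H3 returns [[((-2, ()), 9)]]
      branch[1] choose=0:
        H0 returns (2, ())
        H1 returns ((2, ()), 9)
        H2 returns [((2, ()), 9)]
        H3 returns [[((2, ()), 9)]]
      branch[2] choose=6:
        H0 returns (-4, ())
        H1 returns ((-4, ()), 9)
        H2 returns [((-4, ()), 9)]
        H3 returns [[((-4, ()), 9)]]
= [[((22, ()), 9)], [((26, ()), 9)], [((20, ()), 9)], [((-2, ()), 9)], [((2, ()), 9)], [((-4, ()), 9)]]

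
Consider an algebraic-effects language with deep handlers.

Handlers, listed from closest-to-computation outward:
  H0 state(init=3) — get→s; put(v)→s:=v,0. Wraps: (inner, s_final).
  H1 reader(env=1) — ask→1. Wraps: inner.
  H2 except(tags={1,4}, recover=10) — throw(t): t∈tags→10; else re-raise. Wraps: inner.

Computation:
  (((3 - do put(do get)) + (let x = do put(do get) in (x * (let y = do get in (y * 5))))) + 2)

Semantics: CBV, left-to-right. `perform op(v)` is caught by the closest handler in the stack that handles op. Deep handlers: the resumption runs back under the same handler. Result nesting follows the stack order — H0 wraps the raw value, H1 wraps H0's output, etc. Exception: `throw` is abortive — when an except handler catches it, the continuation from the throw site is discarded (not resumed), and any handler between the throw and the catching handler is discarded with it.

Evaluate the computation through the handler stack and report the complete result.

Answer: (5, 3)

Working:
get @ H0 ⇒ 3
put(3) @ H0 ⇒ s:=3
get @ H0 ⇒ 3
put(3) @ H0 ⇒ s:=3
get @ H0 ⇒ 3
H0 returns (5, 3)
H1 returns (5, 3)
H2 returns (5, 3)
= (5, 3)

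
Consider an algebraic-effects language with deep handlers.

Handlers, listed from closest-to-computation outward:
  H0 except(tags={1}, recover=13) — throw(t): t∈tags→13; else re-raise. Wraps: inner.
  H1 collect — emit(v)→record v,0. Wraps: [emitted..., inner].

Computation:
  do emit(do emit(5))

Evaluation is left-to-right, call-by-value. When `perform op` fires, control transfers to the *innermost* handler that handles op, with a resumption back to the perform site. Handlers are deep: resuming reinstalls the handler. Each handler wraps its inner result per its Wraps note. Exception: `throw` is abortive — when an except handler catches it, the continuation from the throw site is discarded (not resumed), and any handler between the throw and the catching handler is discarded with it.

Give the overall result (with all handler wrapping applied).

Step-by-step:
emit(5) @ H1 ⇒ out+=5
emit(0) @ H1 ⇒ out+=0
H0 returns 0
H1 returns [5, 0, 0]
= [5, 0, 0]

Answer: [5, 0, 0]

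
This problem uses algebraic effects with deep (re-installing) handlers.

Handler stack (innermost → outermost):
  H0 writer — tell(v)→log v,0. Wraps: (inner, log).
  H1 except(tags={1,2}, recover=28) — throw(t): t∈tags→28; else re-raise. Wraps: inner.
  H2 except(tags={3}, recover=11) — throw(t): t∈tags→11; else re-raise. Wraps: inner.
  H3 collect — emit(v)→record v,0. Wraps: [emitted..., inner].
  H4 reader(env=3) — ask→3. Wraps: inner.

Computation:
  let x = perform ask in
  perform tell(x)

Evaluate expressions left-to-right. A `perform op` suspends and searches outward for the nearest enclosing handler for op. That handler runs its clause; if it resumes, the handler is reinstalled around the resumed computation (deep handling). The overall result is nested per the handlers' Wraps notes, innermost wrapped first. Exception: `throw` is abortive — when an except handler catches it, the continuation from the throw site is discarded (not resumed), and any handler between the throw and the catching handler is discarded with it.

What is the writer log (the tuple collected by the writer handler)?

Answer: (3)

Step-by-step:
ask @ H4 ⇒ 3
tell(3) @ H0 ⇒ log+=3
H0 returns (0, (3))
H1 returns (0, (3))
H2 returns (0, (3))
H3 returns [(0, (3))]
H4 returns [(0, (3))]
= [(0, (3))]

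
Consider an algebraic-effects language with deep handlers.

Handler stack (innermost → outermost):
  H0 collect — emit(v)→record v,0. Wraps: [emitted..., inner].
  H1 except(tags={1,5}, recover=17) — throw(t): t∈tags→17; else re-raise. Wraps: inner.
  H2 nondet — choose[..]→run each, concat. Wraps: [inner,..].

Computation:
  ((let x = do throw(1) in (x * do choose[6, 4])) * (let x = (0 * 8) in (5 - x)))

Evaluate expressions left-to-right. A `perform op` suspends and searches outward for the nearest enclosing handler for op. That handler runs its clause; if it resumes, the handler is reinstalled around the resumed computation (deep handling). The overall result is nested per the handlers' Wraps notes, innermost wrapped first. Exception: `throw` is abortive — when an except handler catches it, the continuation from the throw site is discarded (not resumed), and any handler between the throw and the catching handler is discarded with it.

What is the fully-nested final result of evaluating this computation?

Answer: [17]

Evaluation trace:
throw(1) @ H1 caught ⇒ 17
H2 returns [17]
= [17]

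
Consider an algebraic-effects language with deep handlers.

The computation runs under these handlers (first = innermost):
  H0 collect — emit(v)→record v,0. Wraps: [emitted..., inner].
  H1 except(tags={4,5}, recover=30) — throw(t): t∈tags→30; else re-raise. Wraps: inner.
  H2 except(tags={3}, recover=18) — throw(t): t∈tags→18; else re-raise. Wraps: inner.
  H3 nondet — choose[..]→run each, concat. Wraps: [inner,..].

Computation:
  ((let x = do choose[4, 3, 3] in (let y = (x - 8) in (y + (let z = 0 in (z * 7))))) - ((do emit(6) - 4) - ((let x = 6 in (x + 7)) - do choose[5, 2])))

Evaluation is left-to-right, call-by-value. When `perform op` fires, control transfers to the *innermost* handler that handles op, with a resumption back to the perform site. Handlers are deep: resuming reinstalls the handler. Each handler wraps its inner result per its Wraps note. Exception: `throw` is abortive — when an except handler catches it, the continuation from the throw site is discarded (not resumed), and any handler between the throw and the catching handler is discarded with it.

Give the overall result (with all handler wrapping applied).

Answer: [[6, 8], [6, 11], [6, 7], [6, 10], [6, 7], [6, 10]]

Working:
choose[4, 3, 3] @ H3
  branch[0] choose=4:
    emit(6) @ H0 ⇒ out+=6
    choose[5, 2] @ H3
      branch[0] choose=5:
        H0 returns [6, 8]
        H1 returns [6, 8]
        H2 returns [6, 8]
        H3 returns [[6, 8]]
      branch[1] choose=2:
        H0 returns [6, 11]
        H1 returns [6, 11]
        H2 returns [6, 11]
        H3 returns [[6, 11]]
  branch[1] choose=3:
    emit(6) @ H0 ⇒ out+=6
    choose[5, 2] @ H3
      branch[0] choose=5:
        H0 returns [6, 7]
        H1 returns [6, 7]
        H2 returns [6, 7]
        H3 returns [[6, 7]]
      branch[1] choose=2:
        H0 returns [6, 10]
        H1 returns [6, 10]
        H2 returns [6, 10]
        H3 returns [[6, 10]]
  branch[2] choose=3:
    emit(6) @ H0 ⇒ out+=6
    choose[5, 2] @ H3
      branch[0] choose=5:
        H0 returns [6, 7]
        H1 returns [6, 7]
        H2 returns [6, 7]
        H3 returns [[6, 7]]
      branch[1] choose=2:
        H0 returns [6, 10]
        H1 returns [6, 10]
        H2 returns [6, 10]
        H3 returns [[6, 10]]
= [[6, 8], [6, 11], [6, 7], [6, 10], [6, 7], [6, 10]]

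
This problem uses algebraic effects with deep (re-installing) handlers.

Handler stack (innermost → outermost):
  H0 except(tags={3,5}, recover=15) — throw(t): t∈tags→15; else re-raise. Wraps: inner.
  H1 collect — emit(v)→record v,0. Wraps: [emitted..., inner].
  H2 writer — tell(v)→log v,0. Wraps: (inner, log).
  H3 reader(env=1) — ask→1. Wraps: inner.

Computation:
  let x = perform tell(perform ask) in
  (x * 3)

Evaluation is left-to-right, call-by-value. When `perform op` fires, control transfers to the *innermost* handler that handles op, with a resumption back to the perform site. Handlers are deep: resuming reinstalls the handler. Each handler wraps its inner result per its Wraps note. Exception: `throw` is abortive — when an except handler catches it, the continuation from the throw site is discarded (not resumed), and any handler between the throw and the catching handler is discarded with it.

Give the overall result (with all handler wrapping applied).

Answer: ([0], (1))

Evaluation trace:
ask @ H3 ⇒ 1
tell(1) @ H2 ⇒ log+=1
H0 returns 0
H1 returns [0]
H2 returns ([0], (1))
H3 returns ([0], (1))
= ([0], (1))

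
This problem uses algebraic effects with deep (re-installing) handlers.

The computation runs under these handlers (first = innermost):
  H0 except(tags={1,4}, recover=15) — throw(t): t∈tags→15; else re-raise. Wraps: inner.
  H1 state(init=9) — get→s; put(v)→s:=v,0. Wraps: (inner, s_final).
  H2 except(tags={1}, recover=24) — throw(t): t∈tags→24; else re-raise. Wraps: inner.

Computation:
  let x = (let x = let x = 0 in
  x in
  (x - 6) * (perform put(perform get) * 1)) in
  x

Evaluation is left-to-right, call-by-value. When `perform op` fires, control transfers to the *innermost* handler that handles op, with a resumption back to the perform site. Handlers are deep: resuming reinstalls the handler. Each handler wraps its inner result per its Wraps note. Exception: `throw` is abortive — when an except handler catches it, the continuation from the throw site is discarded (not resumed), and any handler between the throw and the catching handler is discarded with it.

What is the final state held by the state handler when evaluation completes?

Answer: 9

Evaluation trace:
get @ H1 ⇒ 9
put(9) @ H1 ⇒ s:=9
H0 returns 0
H1 returns (0, 9)
H2 returns (0, 9)
= (0, 9)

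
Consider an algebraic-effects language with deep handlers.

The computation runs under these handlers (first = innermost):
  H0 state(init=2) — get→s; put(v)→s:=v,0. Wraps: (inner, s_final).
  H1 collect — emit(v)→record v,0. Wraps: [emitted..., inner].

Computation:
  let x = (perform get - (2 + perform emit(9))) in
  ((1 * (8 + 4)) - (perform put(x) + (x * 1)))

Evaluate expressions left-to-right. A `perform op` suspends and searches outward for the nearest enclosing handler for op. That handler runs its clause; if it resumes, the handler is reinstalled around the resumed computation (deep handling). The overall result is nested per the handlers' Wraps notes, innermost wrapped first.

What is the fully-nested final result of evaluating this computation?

Answer: [9, (12, 0)]

Step-by-step:
get @ H0 ⇒ 2
emit(9) @ H1 ⇒ out+=9
put(0) @ H0 ⇒ s:=0
H0 returns (12, 0)
H1 returns [9, (12, 0)]
= [9, (12, 0)]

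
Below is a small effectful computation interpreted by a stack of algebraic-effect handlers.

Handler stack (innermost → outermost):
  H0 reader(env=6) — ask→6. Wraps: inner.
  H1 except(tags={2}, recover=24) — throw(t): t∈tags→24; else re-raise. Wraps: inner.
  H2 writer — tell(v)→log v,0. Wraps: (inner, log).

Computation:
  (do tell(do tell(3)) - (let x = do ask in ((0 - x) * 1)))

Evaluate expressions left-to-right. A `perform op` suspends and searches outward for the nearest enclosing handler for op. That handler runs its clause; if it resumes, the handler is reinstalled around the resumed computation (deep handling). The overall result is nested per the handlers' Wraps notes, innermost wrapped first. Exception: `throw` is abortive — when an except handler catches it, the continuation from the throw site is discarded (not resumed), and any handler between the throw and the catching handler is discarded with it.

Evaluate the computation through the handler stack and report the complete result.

Evaluation trace:
tell(3) @ H2 ⇒ log+=3
tell(0) @ H2 ⇒ log+=0
ask @ H0 ⇒ 6
H0 returns 6
H1 returns 6
H2 returns (6, (3, 0))
= (6, (3, 0))

Answer: (6, (3, 0))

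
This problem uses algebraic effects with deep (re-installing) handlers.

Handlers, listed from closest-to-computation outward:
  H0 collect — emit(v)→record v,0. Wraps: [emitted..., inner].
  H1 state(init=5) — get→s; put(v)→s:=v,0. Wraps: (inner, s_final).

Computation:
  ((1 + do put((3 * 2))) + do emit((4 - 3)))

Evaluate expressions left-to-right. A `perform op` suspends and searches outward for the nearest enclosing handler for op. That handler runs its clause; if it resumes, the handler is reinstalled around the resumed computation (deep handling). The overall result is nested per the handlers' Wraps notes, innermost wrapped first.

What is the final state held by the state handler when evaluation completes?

Step-by-step:
put(6) @ H1 ⇒ s:=6
emit(1) @ H0 ⇒ out+=1
H0 returns [1, 1]
H1 returns ([1, 1], 6)
= ([1, 1], 6)

Answer: 6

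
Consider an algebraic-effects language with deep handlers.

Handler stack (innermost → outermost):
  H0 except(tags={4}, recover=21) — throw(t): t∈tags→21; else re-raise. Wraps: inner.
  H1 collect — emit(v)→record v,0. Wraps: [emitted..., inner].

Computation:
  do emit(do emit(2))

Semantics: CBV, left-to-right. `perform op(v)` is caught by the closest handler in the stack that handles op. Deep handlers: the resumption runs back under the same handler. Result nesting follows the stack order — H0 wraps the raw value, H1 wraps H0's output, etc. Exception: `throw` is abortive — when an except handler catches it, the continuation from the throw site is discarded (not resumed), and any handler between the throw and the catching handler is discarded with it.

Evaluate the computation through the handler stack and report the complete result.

Answer: [2, 0, 0]

Step-by-step:
emit(2) @ H1 ⇒ out+=2
emit(0) @ H1 ⇒ out+=0
H0 returns 0
H1 returns [2, 0, 0]
= [2, 0, 0]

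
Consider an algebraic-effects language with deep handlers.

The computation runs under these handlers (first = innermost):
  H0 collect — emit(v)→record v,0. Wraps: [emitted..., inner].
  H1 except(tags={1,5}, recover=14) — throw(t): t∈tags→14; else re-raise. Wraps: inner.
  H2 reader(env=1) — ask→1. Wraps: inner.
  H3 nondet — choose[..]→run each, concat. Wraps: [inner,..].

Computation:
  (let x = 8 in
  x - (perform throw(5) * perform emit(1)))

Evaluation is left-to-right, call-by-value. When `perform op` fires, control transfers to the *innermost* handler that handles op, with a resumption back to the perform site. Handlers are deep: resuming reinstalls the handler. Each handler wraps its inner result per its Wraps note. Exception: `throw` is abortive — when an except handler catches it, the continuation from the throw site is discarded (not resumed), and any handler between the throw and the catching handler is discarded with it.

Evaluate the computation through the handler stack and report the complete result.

Answer: [14]

Step-by-step:
throw(5) @ H1 caught ⇒ 14
H2 returns 14
H3 returns [14]
= [14]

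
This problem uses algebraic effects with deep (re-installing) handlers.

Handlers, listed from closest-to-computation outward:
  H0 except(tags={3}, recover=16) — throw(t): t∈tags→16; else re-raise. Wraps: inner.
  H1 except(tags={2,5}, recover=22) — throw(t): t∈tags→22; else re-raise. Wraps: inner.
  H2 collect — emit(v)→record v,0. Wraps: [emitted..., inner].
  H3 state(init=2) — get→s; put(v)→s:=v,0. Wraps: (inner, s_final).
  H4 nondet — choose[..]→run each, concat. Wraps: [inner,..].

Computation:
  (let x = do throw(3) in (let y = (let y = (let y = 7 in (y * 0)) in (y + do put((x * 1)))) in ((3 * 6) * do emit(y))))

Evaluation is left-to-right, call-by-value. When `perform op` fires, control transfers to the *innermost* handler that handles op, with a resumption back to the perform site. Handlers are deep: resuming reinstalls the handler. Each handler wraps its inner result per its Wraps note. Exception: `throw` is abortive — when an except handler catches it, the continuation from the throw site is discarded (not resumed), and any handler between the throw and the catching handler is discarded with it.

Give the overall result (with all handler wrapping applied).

Answer: [([16], 2)]

Step-by-step:
throw(3) @ H0 caught ⇒ 16
H1 returns 16
H2 returns [16]
H3 returns ([16], 2)
H4 returns [([16], 2)]
= [([16], 2)]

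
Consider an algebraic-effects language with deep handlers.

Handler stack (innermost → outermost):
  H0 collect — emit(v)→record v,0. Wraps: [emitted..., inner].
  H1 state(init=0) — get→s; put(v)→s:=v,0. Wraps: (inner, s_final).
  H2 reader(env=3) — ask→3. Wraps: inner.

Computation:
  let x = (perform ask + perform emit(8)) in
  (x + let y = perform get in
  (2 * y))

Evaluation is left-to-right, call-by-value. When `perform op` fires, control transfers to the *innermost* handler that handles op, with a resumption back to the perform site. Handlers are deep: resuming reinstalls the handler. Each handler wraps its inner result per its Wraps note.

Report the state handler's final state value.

Evaluation trace:
ask @ H2 ⇒ 3
emit(8) @ H0 ⇒ out+=8
get @ H1 ⇒ 0
H0 returns [8, 3]
H1 returns ([8, 3], 0)
H2 returns ([8, 3], 0)
= ([8, 3], 0)

Answer: 0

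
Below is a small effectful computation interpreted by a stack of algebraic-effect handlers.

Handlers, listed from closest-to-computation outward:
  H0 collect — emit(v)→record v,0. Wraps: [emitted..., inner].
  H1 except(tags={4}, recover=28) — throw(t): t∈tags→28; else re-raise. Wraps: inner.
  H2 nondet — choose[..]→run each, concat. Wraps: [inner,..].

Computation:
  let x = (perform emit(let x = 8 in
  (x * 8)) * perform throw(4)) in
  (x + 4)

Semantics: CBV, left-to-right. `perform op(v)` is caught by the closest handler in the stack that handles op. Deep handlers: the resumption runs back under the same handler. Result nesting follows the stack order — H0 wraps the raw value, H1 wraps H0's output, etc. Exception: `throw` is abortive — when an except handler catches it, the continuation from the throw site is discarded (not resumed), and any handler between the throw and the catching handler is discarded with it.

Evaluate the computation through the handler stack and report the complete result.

Answer: [28]

Step-by-step:
emit(64) @ H0 ⇒ out+=64
throw(4) @ H1 caught ⇒ 28
H2 returns [28]
= [28]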